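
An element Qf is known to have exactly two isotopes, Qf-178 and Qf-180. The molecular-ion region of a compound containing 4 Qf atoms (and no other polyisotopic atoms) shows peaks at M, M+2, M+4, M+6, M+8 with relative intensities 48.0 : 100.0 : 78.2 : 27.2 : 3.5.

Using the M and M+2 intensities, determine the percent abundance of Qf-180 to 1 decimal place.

34.2%

Write p for the Qf-178 fraction. I(M+2)/I(M) = [C(4,1)·p^3·(1−p)] / p^4 = 4·(1−p)/p = 100.0/48.0 = 2.0833
(1−p)/p = 2.0833/4 = 0.5208  ⇒  p = 1/(1 + 0.5208) = 0.6575
Qf-178: 65.8%, Qf-180: 34.2%.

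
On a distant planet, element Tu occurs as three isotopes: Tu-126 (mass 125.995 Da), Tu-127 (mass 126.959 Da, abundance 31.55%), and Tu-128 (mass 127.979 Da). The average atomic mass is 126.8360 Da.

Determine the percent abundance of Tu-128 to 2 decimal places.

Let x and y be the fractions of Tu-126 and Tu-128. Then x + y = 1 − 0.3155 = 0.6845 and 125.995x + 127.979y = 126.8360 − 0.3155×126.959 = 86.7804355.
Substituting: 125.995x + 127.979(0.6845 − x) = 86.7804355
(125.995 − 127.979)x = -0.82119  ⇒  x = 0.41391, y = 0.27059
Tu-126: 41.39%, Tu-128: 27.06%.

27.06%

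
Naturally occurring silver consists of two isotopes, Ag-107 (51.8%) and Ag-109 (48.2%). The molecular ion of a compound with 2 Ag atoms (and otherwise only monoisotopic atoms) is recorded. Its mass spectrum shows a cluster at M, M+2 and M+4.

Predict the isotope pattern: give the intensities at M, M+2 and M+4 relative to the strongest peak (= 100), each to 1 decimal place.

The 2 Ag atoms are independent, so intensities follow the terms of (0.518 + 0.482)^2.
P(M) = 0.518^2 = 0.268324
P(M+2) = 2 × 0.518^1 × 0.482^1 = 0.499352
P(M+4) = 0.482^2 = 0.232324
The M+2 peak is largest (0.499352); scaling to 100 gives 53.7 : 100.0 : 46.5.

53.7 : 100.0 : 46.5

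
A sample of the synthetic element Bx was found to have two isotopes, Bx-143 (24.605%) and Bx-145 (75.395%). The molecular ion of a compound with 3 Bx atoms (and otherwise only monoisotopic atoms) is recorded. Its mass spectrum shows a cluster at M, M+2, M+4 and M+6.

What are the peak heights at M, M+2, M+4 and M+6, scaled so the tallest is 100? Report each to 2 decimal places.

3.48 : 31.95 : 97.90 : 100.00

Each Bx atom is independently Bx-143 (p = 0.24605) or Bx-145 (q = 0.75395); the cluster is the binomial expansion (p + q)^3.
P(M) = 0.24605^3 = 0.014896
P(M+2) = 3 × 0.24605^2 × 0.75395^1 = 0.136934
P(M+4) = 3 × 0.24605^1 × 0.75395^2 = 0.419594
P(M+6) = 0.75395^3 = 0.428576
The M+6 peak is largest (0.428576); scaling to 100 gives 3.48 : 31.95 : 97.90 : 100.00.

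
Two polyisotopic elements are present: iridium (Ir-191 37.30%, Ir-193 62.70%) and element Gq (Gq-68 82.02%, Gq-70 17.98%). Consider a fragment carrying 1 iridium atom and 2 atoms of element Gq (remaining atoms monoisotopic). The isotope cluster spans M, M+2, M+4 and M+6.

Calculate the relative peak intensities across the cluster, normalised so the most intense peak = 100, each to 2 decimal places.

Iridium pattern (n=1): 0.3730 : 0.6270
Element Gq pattern (n=2): 0.67272804 : 0.29494392 : 0.03232804
Convolve the two distributions (both contribute in 2-u steps):
  M: 0.3730×0.67272804 = 0.250928
  M+2: 0.3730×0.29494392 + 0.6270×0.67272804 = 0.531815
  M+4: 0.3730×0.03232804 + 0.6270×0.29494392 = 0.196988
  M+6: 0.6270×0.03232804 = 0.020270
Scale to base peak (0.531815) = 100: 47.18 : 100.00 : 37.04 : 3.81

47.18 : 100.00 : 37.04 : 3.81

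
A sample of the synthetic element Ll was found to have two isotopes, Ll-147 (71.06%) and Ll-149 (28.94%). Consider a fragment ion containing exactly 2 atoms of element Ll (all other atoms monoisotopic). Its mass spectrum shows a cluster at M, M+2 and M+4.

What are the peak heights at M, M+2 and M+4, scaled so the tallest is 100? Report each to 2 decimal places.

100.00 : 81.45 : 16.59

Expanding (0.7106 + 0.2894)^2:
P(M) = 0.7106^2 = 0.504952
P(M+2) = 2 × 0.7106^1 × 0.2894^1 = 0.411295
P(M+4) = 0.2894^2 = 0.083752
The M peak is largest (0.504952); scaling to 100 gives 100.00 : 81.45 : 16.59.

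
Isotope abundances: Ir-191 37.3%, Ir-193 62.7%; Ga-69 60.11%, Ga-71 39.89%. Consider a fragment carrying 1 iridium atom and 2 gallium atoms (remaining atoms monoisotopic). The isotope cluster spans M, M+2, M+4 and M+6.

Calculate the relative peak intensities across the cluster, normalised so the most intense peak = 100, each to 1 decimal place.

Iridium pattern (n=1): 0.3730 : 0.6270
Gallium pattern (n=2): 0.36132121 : 0.47955758 : 0.15912121
Convolve the two distributions (both contribute in 2-u steps):
  M: 0.3730×0.36132121 = 0.134773
  M+2: 0.3730×0.47955758 + 0.6270×0.36132121 = 0.405423
  M+4: 0.3730×0.15912121 + 0.6270×0.47955758 = 0.360035
  M+6: 0.6270×0.15912121 = 0.099769
Scale to base peak (0.405423) = 100: 33.2 : 100.0 : 88.8 : 24.6

33.2 : 100.0 : 88.8 : 24.6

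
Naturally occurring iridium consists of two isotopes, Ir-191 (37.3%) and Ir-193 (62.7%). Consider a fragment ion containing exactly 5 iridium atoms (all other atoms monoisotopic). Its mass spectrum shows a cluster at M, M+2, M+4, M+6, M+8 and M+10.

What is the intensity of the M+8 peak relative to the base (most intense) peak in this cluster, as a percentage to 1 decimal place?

Term probabilities: M 0.0072, M+2 0.0607, M+4 0.2040, M+6 0.3429, M+8 0.2882, M+10 0.0969. Base peak = M+6.
P(M+6) = C(5,3) × 0.373^2 × 0.627^3 = 10 × 0.139129 × 0.24649188 = 0.342942 (base)
P(M+8) = C(5,4) × 0.373^1 × 0.627^4 = 5 × 0.3730 × 0.15455041 = 0.288237
Relative intensity = 0.288237 / 0.342942 × 100 = 84.0

84.0%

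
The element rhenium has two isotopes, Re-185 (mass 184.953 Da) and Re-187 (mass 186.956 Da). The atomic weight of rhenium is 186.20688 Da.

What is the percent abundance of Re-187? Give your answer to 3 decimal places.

62.600%

Writing the weighted mean with unknown fraction x of Re-185:
184.953·x + 186.956·(1 − x) = 186.20688
(184.953 − 186.956)·x = 186.20688 − 186.956
x = -0.74912 / -2.003 = 0.37400 → 37.400% Re-185, 62.600% Re-187.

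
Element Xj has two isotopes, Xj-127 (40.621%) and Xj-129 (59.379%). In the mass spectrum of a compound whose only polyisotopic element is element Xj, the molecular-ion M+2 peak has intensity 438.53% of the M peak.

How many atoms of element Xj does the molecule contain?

3

With n Xj atoms, P(M+2)/P(M) = C(n,1)·p^(n−1)q / p^n = n·q/p = n · 0.59379/0.40621.
n = 4.3853 × 0.40621/0.59379 = 3.00 ≈ 3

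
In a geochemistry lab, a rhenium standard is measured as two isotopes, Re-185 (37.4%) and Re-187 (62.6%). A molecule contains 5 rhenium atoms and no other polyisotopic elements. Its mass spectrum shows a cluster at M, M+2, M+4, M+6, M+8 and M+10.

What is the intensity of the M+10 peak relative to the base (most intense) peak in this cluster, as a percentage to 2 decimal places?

28.02%

(0.374 + 0.626)^5 gives M 0.0073, M+2 0.0612, M+4 0.2050, M+6 0.3431, M+8 0.2872, M+10 0.0961; the largest is M+6.
P(M+6) = C(5,3) × 0.374^2 × 0.626^3 = 10 × 0.139876 × 0.24531438 = 0.343136 (base)
P(M+10) = C(5,5) × 0.374^0 × 0.626^5 = 1 × 1.0000 × 0.09613282 = 0.096133
Relative intensity = 0.096133 / 0.343136 × 100 = 28.02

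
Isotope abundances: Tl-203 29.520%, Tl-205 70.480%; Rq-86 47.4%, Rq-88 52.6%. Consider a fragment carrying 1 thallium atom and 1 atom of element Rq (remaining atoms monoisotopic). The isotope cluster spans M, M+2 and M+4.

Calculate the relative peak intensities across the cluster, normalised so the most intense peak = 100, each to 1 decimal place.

Thallium pattern (n=1): 0.2952 : 0.7048
Element Rq pattern (n=1): 0.4740 : 0.5260
Convolve the two distributions (both contribute in 2-u steps):
  M: 0.2952×0.4740 = 0.139925
  M+2: 0.2952×0.5260 + 0.7048×0.4740 = 0.489350
  M+4: 0.7048×0.5260 = 0.370725
Scale to base peak (0.489350) = 100: 28.6 : 100.0 : 75.8

28.6 : 100.0 : 75.8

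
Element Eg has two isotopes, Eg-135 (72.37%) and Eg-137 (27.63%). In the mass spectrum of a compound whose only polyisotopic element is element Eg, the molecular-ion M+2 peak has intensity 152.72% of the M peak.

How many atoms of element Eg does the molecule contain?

4

The M+2/M ratio from n Eg atoms is n · q/p = n · 0.2763/0.7237.
n = 1.5272 × 0.7237/0.2763 = 4.00 ≈ 4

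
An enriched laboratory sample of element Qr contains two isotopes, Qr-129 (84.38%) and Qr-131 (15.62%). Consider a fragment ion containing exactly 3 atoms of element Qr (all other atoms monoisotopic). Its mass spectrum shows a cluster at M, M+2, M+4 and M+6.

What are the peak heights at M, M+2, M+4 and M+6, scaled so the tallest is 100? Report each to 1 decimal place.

100.0 : 55.5 : 10.3 : 0.6

The 3 Qr atoms are independent, so intensities follow the terms of (0.8438 + 0.1562)^3.
P(M) = 0.8438^3 = 0.600784
P(M+2) = 3 × 0.8438^2 × 0.1562^1 = 0.333642
P(M+4) = 3 × 0.8438^1 × 0.1562^2 = 0.061762
P(M+6) = 0.1562^3 = 0.003811
The M peak is largest (0.600784); scaling to 100 gives 100.0 : 55.5 : 10.3 : 0.6.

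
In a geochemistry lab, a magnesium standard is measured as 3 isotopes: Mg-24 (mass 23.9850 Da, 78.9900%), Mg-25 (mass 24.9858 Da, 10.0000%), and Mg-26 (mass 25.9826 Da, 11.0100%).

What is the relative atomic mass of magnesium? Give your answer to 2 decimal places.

24.31 Da

Ar = Σ fᵢ·mᵢ = 0.789900 × 23.9850 + 0.100000 × 24.9858 + 0.110100 × 25.9826
= 18.94575 + 2.49858 + 2.86068 = 24.30501 Da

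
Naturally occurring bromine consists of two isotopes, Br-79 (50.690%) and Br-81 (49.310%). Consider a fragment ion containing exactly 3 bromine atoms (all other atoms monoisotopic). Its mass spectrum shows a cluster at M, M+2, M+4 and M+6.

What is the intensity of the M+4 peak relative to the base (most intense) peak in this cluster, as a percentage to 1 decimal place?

Binomial terms of (0.50690 + 0.49310)^3: M 0.1302, M+2 0.3801, M+4 0.3698, M+6 0.1199 → M+2 is the base peak.
P(M+2) = C(3,1) × 0.50690^2 × 0.49310^1 = 3 × 0.25694761 × 0.4931 = 0.380103 (base)
P(M+4) = C(3,2) × 0.50690^1 × 0.49310^2 = 3 × 0.5069 × 0.24314761 = 0.369755
Relative intensity = 0.369755 / 0.380103 × 100 = 97.3

97.3%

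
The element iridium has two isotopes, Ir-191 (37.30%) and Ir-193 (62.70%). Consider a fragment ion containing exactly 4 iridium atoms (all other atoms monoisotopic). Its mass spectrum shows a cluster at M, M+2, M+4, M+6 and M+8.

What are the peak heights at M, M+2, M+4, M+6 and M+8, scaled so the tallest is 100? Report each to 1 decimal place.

5.3 : 35.4 : 89.2 : 100.0 : 42.0

The 4 Ir atoms are independent, so intensities follow the terms of (0.3730 + 0.6270)^4.
P(M) = 0.3730^4 = 0.019357
P(M+2) = 4 × 0.3730^3 × 0.6270^1 = 0.130153
P(M+4) = 6 × 0.3730^2 × 0.6270^2 = 0.328174
P(M+6) = 4 × 0.3730^1 × 0.6270^3 = 0.367766
P(M+8) = 0.6270^4 = 0.154550
The M+6 peak is largest (0.367766); scaling to 100 gives 5.3 : 35.4 : 89.2 : 100.0 : 42.0.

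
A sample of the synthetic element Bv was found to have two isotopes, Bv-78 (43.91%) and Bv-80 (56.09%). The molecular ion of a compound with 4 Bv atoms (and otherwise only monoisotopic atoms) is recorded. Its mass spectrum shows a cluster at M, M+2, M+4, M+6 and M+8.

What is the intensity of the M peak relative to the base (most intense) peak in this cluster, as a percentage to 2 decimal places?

10.21%

Binomial terms of (0.4391 + 0.5609)^4: M 0.0372, M+2 0.1899, M+4 0.3640, M+6 0.3099, M+8 0.0990 → M+4 is the base peak.
P(M+4) = C(4,2) × 0.4391^2 × 0.5609^2 = 6 × 0.19280881 × 0.31460881 = 0.363956 (base)
P(M) = C(4,0) × 0.4391^4 × 0.5609^0 = 1 × 0.03717524 × 1.0000 = 0.037175
Relative intensity = 0.037175 / 0.363956 × 100 = 10.21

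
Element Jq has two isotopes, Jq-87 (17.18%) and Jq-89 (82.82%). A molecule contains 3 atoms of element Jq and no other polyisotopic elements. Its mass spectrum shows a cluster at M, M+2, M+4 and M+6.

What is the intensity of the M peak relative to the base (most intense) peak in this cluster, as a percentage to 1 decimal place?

0.9%

Binomial terms of (0.1718 + 0.8282)^3: M 0.0051, M+2 0.0733, M+4 0.3535, M+6 0.5681 → M+6 is the base peak.
P(M+6) = C(3,3) × 0.1718^0 × 0.8282^3 = 1 × 1.0000 × 0.568075 = 0.568075 (base)
P(M) = C(3,0) × 0.1718^3 × 0.8282^0 = 1 × 0.00507072 × 1.0000 = 0.005071
Relative intensity = 0.005071 / 0.568075 × 100 = 0.9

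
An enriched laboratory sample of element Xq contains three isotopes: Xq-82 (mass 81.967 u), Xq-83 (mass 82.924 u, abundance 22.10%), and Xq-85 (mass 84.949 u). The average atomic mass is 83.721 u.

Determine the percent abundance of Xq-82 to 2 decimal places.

Let x and y be the fractions of Xq-82 and Xq-85. Then x + y = 1 − 0.2210 = 0.7790 and 81.967x + 84.949y = 83.721 − 0.2210×82.924 = 65.394796.
Substituting: 81.967x + 84.949(0.7790 − x) = 65.394796
(81.967 − 84.949)x = -0.780475  ⇒  x = 0.26173, y = 0.51727
Xq-82: 26.17%, Xq-85: 51.73%.

26.17%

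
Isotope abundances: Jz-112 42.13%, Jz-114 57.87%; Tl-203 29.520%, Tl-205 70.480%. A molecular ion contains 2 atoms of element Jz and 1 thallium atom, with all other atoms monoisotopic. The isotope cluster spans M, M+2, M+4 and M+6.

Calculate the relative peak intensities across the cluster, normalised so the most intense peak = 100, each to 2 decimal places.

Element Jz pattern (n=2): 0.17749369 : 0.48761262 : 0.33489369
Thallium pattern (n=1): 0.2952 : 0.7048
Convolve the two distributions (both contribute in 2-u steps):
  M: 0.17749369×0.2952 = 0.052396
  M+2: 0.17749369×0.7048 + 0.48761262×0.2952 = 0.269041
  M+4: 0.48761262×0.7048 + 0.33489369×0.2952 = 0.442530
  M+6: 0.33489369×0.7048 = 0.236033
Scale to base peak (0.442530) = 100: 11.84 : 60.80 : 100.00 : 53.34

11.84 : 60.80 : 100.00 : 53.34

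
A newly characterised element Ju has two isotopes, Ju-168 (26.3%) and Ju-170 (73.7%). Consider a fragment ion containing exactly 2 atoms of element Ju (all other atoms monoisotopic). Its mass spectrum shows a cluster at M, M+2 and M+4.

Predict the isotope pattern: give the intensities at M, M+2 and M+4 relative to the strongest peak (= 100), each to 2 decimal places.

The 2 Ju atoms are independent, so intensities follow the terms of (0.263 + 0.737)^2.
P(M) = 0.263^2 = 0.069169
P(M+2) = 2 × 0.263^1 × 0.737^1 = 0.387662
P(M+4) = 0.737^2 = 0.543169
The M+4 peak is largest (0.543169); scaling to 100 gives 12.73 : 71.37 : 100.00.

12.73 : 71.37 : 100.00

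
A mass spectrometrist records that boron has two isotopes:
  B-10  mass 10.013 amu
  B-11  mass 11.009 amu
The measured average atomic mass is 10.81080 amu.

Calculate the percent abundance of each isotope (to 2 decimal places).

Writing the weighted mean with unknown fraction x of B-10:
10.013·x + 11.009·(1 − x) = 10.81080
(10.013 − 11.009)·x = 10.81080 − 11.009
x = -0.19820 / -0.996 = 0.19900 → 19.90% B-10, 80.10% B-11.

B-10: 19.90%, B-11: 80.10%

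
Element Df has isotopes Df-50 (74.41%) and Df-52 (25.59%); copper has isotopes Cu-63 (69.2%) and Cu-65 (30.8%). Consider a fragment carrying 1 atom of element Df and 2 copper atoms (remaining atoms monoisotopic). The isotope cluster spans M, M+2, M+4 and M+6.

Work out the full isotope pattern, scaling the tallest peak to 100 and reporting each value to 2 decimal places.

81.03 : 100.00 : 40.86 : 5.52

Element Df pattern (n=1): 0.7441 : 0.2559
Copper pattern (n=2): 0.478864 : 0.426272 : 0.094864
Convolve the two distributions (both contribute in 2-u steps):
  M: 0.7441×0.478864 = 0.356323
  M+2: 0.7441×0.426272 + 0.2559×0.478864 = 0.439730
  M+4: 0.7441×0.094864 + 0.2559×0.426272 = 0.179671
  M+6: 0.2559×0.094864 = 0.024276
Scale to base peak (0.439730) = 100: 81.03 : 100.00 : 40.86 : 5.52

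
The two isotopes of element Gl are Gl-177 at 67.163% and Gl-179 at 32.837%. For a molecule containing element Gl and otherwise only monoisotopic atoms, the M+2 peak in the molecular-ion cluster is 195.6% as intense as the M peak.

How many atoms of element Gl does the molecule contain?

With n Gl atoms, P(M+2)/P(M) = C(n,1)·p^(n−1)q / p^n = n·q/p = n · 0.32837/0.67163.
n = 1.956 × 0.67163/0.32837 = 4.00 ≈ 4

4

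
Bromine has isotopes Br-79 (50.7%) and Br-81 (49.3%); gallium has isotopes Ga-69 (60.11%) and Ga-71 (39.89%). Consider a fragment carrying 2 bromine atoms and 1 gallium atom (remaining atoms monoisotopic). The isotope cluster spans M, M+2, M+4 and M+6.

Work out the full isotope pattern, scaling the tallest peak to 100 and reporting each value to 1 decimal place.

Bromine pattern (n=2): 0.257049 : 0.499902 : 0.243049
Gallium pattern (n=1): 0.6011 : 0.3989
Convolve the two distributions (both contribute in 2-u steps):
  M: 0.257049×0.6011 = 0.154512
  M+2: 0.257049×0.3989 + 0.499902×0.6011 = 0.403028
  M+4: 0.499902×0.3989 + 0.243049×0.6011 = 0.345508
  M+6: 0.243049×0.3989 = 0.096952
Scale to base peak (0.403028) = 100: 38.3 : 100.0 : 85.7 : 24.1

38.3 : 100.0 : 85.7 : 24.1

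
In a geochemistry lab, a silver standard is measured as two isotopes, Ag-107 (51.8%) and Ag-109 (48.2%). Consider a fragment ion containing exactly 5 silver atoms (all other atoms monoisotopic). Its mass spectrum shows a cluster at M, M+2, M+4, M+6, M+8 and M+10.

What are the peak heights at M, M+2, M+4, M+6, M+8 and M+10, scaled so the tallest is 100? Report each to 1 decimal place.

The 5 Ag atoms are independent, so intensities follow the terms of (0.518 + 0.482)^5.
P(M) = 0.518^5 = 0.037295
P(M+2) = 5 × 0.518^4 × 0.482^1 = 0.173515
P(M+4) = 10 × 0.518^3 × 0.482^2 = 0.322911
P(M+6) = 10 × 0.518^2 × 0.482^3 = 0.300470
P(M+8) = 5 × 0.518^1 × 0.482^4 = 0.139794
P(M+10) = 0.482^5 = 0.026016
The M+4 peak is largest (0.322911); scaling to 100 gives 11.5 : 53.7 : 100.0 : 93.1 : 43.3 : 8.1.

11.5 : 53.7 : 100.0 : 93.1 : 43.3 : 8.1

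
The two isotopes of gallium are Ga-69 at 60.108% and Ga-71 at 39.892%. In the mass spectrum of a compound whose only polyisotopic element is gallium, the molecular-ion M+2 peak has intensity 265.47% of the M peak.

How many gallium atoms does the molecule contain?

With n Ga atoms, P(M+2)/P(M) = C(n,1)·p^(n−1)q / p^n = n·q/p = n · 0.39892/0.60108.
n = 2.6547 × 0.60108/0.39892 = 4.00 ≈ 4

4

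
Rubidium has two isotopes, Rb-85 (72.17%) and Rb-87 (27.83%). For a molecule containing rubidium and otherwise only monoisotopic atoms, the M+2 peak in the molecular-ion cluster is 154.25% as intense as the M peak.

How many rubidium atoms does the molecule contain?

For n independent Rb atoms, I(M+2)/I(M) = n · (abundance Rb-87) / (abundance Rb-85) = n · 0.2783/0.7217.
n = 1.5425 × 0.7217/0.2783 = 4.00 ≈ 4

4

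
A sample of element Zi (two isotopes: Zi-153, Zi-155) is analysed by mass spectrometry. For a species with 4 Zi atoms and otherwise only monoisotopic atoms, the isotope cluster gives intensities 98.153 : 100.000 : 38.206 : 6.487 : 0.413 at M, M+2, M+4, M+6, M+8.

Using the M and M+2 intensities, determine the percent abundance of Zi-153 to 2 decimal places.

Write p for the Zi-153 fraction. I(M+2)/I(M) = [C(4,1)·p^3·(1−p)] / p^4 = 4·(1−p)/p = 100.000/98.153 = 1.0188
(1−p)/p = 1.0188/4 = 0.2547  ⇒  p = 1/(1 + 0.2547) = 0.7970
Zi-153: 79.70%, Zi-155: 20.30%.

79.70%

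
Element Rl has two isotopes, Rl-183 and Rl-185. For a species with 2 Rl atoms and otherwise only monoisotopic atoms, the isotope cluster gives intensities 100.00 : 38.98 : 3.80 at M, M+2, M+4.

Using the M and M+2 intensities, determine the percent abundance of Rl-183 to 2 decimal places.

Let p = fractional abundance of Rl-183. I(M+2)/I(M) = [C(2,1)·p^1·(1−p)] / p^2 = 2·(1−p)/p = 38.98/100.00 = 0.3898
(1−p)/p = 0.3898/2 = 0.1949  ⇒  p = 1/(1 + 0.1949) = 0.8369
Rl-183: 83.69%, Rl-185: 16.31%.

83.69%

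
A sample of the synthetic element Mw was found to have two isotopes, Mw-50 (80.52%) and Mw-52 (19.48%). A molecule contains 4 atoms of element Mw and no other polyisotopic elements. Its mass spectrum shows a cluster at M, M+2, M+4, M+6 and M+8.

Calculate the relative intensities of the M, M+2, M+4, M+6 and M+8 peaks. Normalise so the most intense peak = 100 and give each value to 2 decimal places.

100.00 : 96.77 : 35.12 : 5.66 : 0.34

Each Mw atom is independently Mw-50 (p = 0.8052) or Mw-52 (q = 0.1948); the cluster is the binomial expansion (p + q)^4.
P(M) = 0.8052^4 = 0.420354
P(M+2) = 4 × 0.8052^3 × 0.1948^1 = 0.406781
P(M+4) = 6 × 0.8052^2 × 0.1948^2 = 0.147617
P(M+6) = 4 × 0.8052^1 × 0.1948^3 = 0.023808
P(M+8) = 0.1948^4 = 0.001440
The M peak is largest (0.420354); scaling to 100 gives 100.00 : 96.77 : 35.12 : 5.66 : 0.34.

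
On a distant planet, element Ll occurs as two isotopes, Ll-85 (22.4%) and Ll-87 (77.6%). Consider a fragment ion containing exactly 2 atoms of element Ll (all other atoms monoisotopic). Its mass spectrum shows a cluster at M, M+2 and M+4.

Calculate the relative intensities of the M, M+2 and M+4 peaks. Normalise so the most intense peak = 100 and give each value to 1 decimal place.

8.3 : 57.7 : 100.0

Each Ll atom is independently Ll-85 (p = 0.224) or Ll-87 (q = 0.776); the cluster is the binomial expansion (p + q)^2.
P(M) = 0.224^2 = 0.050176
P(M+2) = 2 × 0.224^1 × 0.776^1 = 0.347648
P(M+4) = 0.776^2 = 0.602176
The M+4 peak is largest (0.602176); scaling to 100 gives 8.3 : 57.7 : 100.0.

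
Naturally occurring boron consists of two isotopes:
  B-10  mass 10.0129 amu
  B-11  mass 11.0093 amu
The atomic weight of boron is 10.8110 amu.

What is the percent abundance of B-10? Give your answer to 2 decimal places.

Let x be the fractional abundance of B-10; then B-11 has abundance 1 − x.
10.0129·x + 11.0093·(1 − x) = 10.8110
(10.0129 − 11.0093)·x = 10.8110 − 11.0093
x = -0.1983 / -0.9964 = 0.19902 → 19.90% B-10, 80.10% B-11.

19.90%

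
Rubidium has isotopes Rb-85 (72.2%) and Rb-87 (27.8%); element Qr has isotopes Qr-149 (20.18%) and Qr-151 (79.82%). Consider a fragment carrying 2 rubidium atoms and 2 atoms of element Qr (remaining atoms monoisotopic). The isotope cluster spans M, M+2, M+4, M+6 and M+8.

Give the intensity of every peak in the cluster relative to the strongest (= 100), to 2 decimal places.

4.57 : 39.67 : 100.00 : 60.41 : 10.60

Rubidium pattern (n=2): 0.521284 : 0.401432 : 0.077284
Element Qr pattern (n=2): 0.04072324 : 0.32215352 : 0.63712324
Convolve the two distributions (both contribute in 2-u steps):
  M: 0.521284×0.04072324 = 0.021228
  M+2: 0.521284×0.32215352 + 0.401432×0.04072324 = 0.184281
  M+4: 0.521284×0.63712324 + 0.401432×0.32215352 + 0.077284×0.04072324 = 0.464592
  M+6: 0.401432×0.63712324 + 0.077284×0.32215352 = 0.280659
  M+8: 0.077284×0.63712324 = 0.049239
Scale to base peak (0.464592) = 100: 4.57 : 39.67 : 100.00 : 60.41 : 10.60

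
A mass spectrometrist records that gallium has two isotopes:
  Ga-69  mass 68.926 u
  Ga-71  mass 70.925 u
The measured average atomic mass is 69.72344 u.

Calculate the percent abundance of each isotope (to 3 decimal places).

Let x be the fractional abundance of Ga-69; then Ga-71 has abundance 1 − x.
68.926·x + 70.925·(1 − x) = 69.72344
(68.926 − 70.925)·x = 69.72344 − 70.925
x = -1.20156 / -1.999 = 0.60108 → 60.108% Ga-69, 39.892% Ga-71.

Ga-69: 60.108%, Ga-71: 39.892%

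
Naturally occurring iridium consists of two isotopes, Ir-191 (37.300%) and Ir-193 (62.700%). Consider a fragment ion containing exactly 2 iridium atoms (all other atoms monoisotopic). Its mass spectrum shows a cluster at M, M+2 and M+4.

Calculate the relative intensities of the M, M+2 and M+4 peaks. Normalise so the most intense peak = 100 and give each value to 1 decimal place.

29.7 : 100.0 : 84.0

Expanding (0.37300 + 0.62700)^2:
P(M) = 0.37300^2 = 0.139129
P(M+2) = 2 × 0.37300^1 × 0.62700^1 = 0.467742
P(M+4) = 0.62700^2 = 0.393129
The M+2 peak is largest (0.467742); scaling to 100 gives 29.7 : 100.0 : 84.0.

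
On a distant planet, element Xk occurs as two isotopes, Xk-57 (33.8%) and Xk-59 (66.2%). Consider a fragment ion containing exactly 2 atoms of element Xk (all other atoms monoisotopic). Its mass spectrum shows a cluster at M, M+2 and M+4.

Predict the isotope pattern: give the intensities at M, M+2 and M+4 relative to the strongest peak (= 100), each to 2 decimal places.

25.53 : 100.00 : 97.93

Expanding (0.338 + 0.662)^2:
P(M) = 0.338^2 = 0.114244
P(M+2) = 2 × 0.338^1 × 0.662^1 = 0.447512
P(M+4) = 0.662^2 = 0.438244
The M+2 peak is largest (0.447512); scaling to 100 gives 25.53 : 100.00 : 97.93.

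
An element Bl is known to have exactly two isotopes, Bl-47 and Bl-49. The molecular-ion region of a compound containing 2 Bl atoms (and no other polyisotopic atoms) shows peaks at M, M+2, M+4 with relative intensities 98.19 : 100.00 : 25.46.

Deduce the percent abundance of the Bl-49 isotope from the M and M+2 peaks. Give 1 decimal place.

Write p for the Bl-47 fraction. I(M+2)/I(M) = [C(2,1)·p^1·(1−p)] / p^2 = 2·(1−p)/p = 100.00/98.19 = 1.0184
(1−p)/p = 1.0184/2 = 0.5092  ⇒  p = 1/(1 + 0.5092) = 0.6626
Bl-47: 66.3%, Bl-49: 33.7%.

33.7%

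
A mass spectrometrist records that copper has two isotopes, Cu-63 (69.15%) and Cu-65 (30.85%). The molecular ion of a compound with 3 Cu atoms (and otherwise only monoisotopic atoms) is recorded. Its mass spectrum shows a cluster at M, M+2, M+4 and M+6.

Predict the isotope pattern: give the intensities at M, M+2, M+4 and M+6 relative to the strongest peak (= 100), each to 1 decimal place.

The 3 Cu atoms are independent, so intensities follow the terms of (0.6915 + 0.3085)^3.
P(M) = 0.6915^3 = 0.330656
P(M+2) = 3 × 0.6915^2 × 0.3085^1 = 0.442548
P(M+4) = 3 × 0.6915^1 × 0.3085^2 = 0.197435
P(M+6) = 0.3085^3 = 0.029361
The M+2 peak is largest (0.442548); scaling to 100 gives 74.7 : 100.0 : 44.6 : 6.6.

74.7 : 100.0 : 44.6 : 6.6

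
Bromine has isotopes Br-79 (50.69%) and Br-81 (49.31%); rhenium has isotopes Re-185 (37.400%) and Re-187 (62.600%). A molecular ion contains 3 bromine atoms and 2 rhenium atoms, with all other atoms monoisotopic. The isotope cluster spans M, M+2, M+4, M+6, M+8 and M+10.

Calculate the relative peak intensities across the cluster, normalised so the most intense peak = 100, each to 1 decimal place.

Bromine pattern (n=3): 0.13024674 : 0.3801026 : 0.36975457 : 0.11989609
Rhenium pattern (n=2): 0.139876 : 0.468248 : 0.391876
Convolve the two distributions (both contribute in 2-u steps):
  M: 0.13024674×0.139876 = 0.018218
  M+2: 0.13024674×0.468248 + 0.3801026×0.139876 = 0.114155
  M+4: 0.13024674×0.391876 + 0.3801026×0.468248 + 0.36975457×0.139876 = 0.280743
  M+6: 0.3801026×0.391876 + 0.36975457×0.468248 + 0.11989609×0.139876 = 0.338861
  M+8: 0.36975457×0.391876 + 0.11989609×0.468248 = 0.201039
  M+10: 0.11989609×0.391876 = 0.046984
Scale to base peak (0.338861) = 100: 5.4 : 33.7 : 82.8 : 100.0 : 59.3 : 13.9

5.4 : 33.7 : 82.8 : 100.0 : 59.3 : 13.9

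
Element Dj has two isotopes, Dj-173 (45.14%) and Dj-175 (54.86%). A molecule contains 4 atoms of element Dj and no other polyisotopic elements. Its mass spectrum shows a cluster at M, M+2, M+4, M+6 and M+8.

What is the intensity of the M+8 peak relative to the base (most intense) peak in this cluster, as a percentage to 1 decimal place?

Term probabilities: M 0.0415, M+2 0.2018, M+4 0.3679, M+6 0.2981, M+8 0.0906. Base peak = M+4.
P(M+4) = C(4,2) × 0.4514^2 × 0.5486^2 = 6 × 0.20376196 × 0.30096196 = 0.367948 (base)
P(M+8) = C(4,4) × 0.4514^0 × 0.5486^4 = 1 × 1.0000 × 0.0905781 = 0.090578
Relative intensity = 0.090578 / 0.367948 × 100 = 24.6

24.6%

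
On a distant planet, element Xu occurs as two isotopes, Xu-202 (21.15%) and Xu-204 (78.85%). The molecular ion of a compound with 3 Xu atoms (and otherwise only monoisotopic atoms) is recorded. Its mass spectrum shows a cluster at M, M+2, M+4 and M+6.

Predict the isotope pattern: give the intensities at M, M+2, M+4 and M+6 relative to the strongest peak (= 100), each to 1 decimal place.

Expanding (0.2115 + 0.7885)^3:
P(M) = 0.2115^3 = 0.009461
P(M+2) = 3 × 0.2115^2 × 0.7885^1 = 0.105814
P(M+4) = 3 × 0.2115^1 × 0.7885^2 = 0.394489
P(M+6) = 0.7885^3 = 0.490236
The M+6 peak is largest (0.490236); scaling to 100 gives 1.9 : 21.6 : 80.5 : 100.0.

1.9 : 21.6 : 80.5 : 100.0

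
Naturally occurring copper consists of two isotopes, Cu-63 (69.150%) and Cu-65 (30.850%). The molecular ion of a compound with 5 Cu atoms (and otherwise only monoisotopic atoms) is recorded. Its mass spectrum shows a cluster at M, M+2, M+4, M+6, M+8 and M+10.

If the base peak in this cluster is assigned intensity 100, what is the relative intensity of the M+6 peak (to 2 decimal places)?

39.81

Term probabilities: M 0.1581, M+2 0.3527, M+4 0.3147, M+6 0.1404, M+8 0.0313, M+10 0.0028. Base peak = M+2.
P(M+2) = C(5,1) × 0.69150^4 × 0.30850^1 = 5 × 0.2286487 × 0.3085 = 0.352691 (base)
P(M+6) = C(5,3) × 0.69150^2 × 0.30850^3 = 10 × 0.47817225 × 0.02936064 = 0.140394
Relative intensity = 0.140394 / 0.352691 × 100 = 39.81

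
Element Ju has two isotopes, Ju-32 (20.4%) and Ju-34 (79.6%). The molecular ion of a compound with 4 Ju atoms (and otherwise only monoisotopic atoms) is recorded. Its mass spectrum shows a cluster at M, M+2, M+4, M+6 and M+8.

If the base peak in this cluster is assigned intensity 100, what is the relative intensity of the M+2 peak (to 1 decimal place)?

Binomial terms of (0.204 + 0.796)^4: M 0.0017, M+2 0.0270, M+4 0.1582, M+6 0.4116, M+8 0.4015 → M+6 is the base peak.
P(M+6) = C(4,3) × 0.204^1 × 0.796^3 = 4 × 0.2040 × 0.50435834 = 0.411556 (base)
P(M+2) = C(4,1) × 0.204^3 × 0.796^1 = 4 × 0.00848966 × 0.7960 = 0.027031
Relative intensity = 0.027031 / 0.411556 × 100 = 6.6

6.6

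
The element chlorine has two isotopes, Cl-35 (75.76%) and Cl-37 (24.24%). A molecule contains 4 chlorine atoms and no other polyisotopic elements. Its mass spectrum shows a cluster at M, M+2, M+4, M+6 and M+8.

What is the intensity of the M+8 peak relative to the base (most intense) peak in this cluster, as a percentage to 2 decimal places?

0.82%

(0.7576 + 0.2424)^4 gives M 0.3294, M+2 0.4216, M+4 0.2023, M+6 0.0432, M+8 0.0035; the largest is M+2.
P(M+2) = C(4,1) × 0.7576^3 × 0.2424^1 = 4 × 0.4348304 × 0.2424 = 0.421612 (base)
P(M+8) = C(4,4) × 0.7576^0 × 0.2424^4 = 1 × 1.0000 × 0.00345247 = 0.003452
Relative intensity = 0.003452 / 0.421612 × 100 = 0.82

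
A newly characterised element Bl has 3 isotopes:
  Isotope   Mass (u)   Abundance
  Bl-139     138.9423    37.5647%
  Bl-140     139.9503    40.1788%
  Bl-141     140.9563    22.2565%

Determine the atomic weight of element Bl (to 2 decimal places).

Average mass = Σ (abundance × isotope mass) = 0.375647 × 138.9423 + 0.401788 × 139.9503 + 0.222565 × 140.9563
= 52.19326 + 56.23035 + 31.37194 = 139.79555 u

139.80 u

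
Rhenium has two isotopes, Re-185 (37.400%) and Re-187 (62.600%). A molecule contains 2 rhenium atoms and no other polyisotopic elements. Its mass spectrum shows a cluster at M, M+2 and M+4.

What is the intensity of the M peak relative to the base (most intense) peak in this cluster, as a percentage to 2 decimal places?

29.87%

(0.37400 + 0.62600)^2 gives M 0.1399, M+2 0.4682, M+4 0.3919; the largest is M+2.
P(M+2) = C(2,1) × 0.37400^1 × 0.62600^1 = 2 × 0.3740 × 0.6260 = 0.468248 (base)
P(M) = C(2,0) × 0.37400^2 × 0.62600^0 = 1 × 0.139876 × 1.0000 = 0.139876
Relative intensity = 0.139876 / 0.468248 × 100 = 29.87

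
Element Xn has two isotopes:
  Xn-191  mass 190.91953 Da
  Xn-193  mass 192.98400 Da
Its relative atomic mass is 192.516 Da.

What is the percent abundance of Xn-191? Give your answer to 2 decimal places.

Let x be the fractional abundance of Xn-191; then Xn-193 has abundance 1 − x.
190.91953·x + 192.98400·(1 − x) = 192.516
(190.91953 − 192.98400)·x = 192.516 − 192.98400
x = -0.46800 / -2.06447 = 0.22669 → 22.67% Xn-191, 77.33% Xn-193.

22.67%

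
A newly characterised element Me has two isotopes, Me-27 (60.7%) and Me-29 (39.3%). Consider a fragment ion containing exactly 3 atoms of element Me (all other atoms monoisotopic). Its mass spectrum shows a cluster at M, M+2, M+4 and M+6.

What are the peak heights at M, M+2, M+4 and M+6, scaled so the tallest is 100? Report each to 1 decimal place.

The 3 Me atoms are independent, so intensities follow the terms of (0.607 + 0.393)^3.
P(M) = 0.607^3 = 0.223649
P(M+2) = 3 × 0.607^2 × 0.393^1 = 0.434401
P(M+4) = 3 × 0.607^1 × 0.393^2 = 0.281252
P(M+6) = 0.393^3 = 0.060698
The M+2 peak is largest (0.434401); scaling to 100 gives 51.5 : 100.0 : 64.7 : 14.0.

51.5 : 100.0 : 64.7 : 14.0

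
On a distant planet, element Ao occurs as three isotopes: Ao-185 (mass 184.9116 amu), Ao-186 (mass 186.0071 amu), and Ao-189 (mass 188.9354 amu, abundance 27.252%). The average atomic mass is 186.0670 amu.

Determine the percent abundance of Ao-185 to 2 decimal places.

67.38%

Let x and y be the fractions of Ao-185 and Ao-186. Then x + y = 1 − 0.27252 = 0.72748 and 184.9116x + 186.0071y = 186.0670 − 0.27252×188.9354 = 134.578324792.
Substituting: 184.9116x + 186.0071(0.72748 − x) = 134.578324792
(184.9116 − 186.0071)x = -0.738120316  ⇒  x = 0.67377, y = 0.05371
Ao-185: 67.38%, Ao-186: 5.37%.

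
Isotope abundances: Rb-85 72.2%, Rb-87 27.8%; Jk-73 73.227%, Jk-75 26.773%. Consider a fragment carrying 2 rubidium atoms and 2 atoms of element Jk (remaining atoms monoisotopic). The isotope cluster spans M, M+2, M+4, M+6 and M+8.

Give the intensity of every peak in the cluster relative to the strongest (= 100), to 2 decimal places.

Rubidium pattern (n=2): 0.521284 : 0.401432 : 0.077284
Element Jk pattern (n=2): 0.53621935 : 0.39210129 : 0.07167935
Convolve the two distributions (both contribute in 2-u steps):
  M: 0.521284×0.53621935 = 0.279523
  M+2: 0.521284×0.39210129 + 0.401432×0.53621935 = 0.419652
  M+4: 0.521284×0.07167935 + 0.401432×0.39210129 + 0.077284×0.53621935 = 0.236208
  M+6: 0.401432×0.07167935 + 0.077284×0.39210129 = 0.059078
  M+8: 0.077284×0.07167935 = 0.005540
Scale to base peak (0.419652) = 100: 66.61 : 100.00 : 56.29 : 14.08 : 1.32

66.61 : 100.00 : 56.29 : 14.08 : 1.32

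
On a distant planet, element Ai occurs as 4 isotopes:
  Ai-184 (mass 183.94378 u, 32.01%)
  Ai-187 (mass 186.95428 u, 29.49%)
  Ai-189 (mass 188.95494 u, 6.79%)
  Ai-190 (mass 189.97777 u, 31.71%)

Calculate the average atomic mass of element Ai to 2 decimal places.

187.09 u

Average mass = Σ (abundance × isotope mass) = 0.3201 × 183.94378 + 0.2949 × 186.95428 + 0.0679 × 188.95494 + 0.3171 × 189.97777
= 58.880404 + 55.132817 + 12.830040 + 60.241951 = 187.085212 u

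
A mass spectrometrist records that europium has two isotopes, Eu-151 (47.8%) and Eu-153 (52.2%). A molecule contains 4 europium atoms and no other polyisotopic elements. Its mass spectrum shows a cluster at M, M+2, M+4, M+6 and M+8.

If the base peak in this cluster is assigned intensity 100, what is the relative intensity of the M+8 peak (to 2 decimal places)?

Binomial terms of (0.478 + 0.522)^4: M 0.0522, M+2 0.2280, M+4 0.3735, M+6 0.2720, M+8 0.0742 → M+4 is the base peak.
P(M+4) = C(4,2) × 0.478^2 × 0.522^2 = 6 × 0.228484 × 0.272484 = 0.373549 (base)
P(M+8) = C(4,4) × 0.478^0 × 0.522^4 = 1 × 1.0000 × 0.07424753 = 0.074248
Relative intensity = 0.074248 / 0.373549 × 100 = 19.88

19.88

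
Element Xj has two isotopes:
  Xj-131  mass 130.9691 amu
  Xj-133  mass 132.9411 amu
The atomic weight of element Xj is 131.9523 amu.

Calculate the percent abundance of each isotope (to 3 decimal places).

Xj-131: 50.142%, Xj-133: 49.858%

With x = fraction of Xj-131 (so Xj-133 is 1 − x):
130.9691·x + 132.9411·(1 − x) = 131.9523
(130.9691 − 132.9411)·x = 131.9523 − 132.9411
x = -0.9888 / -1.9720 = 0.50142 → 50.142% Xj-131, 49.858% Xj-133.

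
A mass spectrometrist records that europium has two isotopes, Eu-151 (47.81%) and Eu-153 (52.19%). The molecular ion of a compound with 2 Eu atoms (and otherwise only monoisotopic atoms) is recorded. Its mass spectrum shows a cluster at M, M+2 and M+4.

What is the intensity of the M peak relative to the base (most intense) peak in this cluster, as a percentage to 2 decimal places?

45.80%

(0.4781 + 0.5219)^2 gives M 0.2286, M+2 0.4990, M+4 0.2724; the largest is M+2.
P(M+2) = C(2,1) × 0.4781^1 × 0.5219^1 = 2 × 0.4781 × 0.5219 = 0.499041 (base)
P(M) = C(2,0) × 0.4781^2 × 0.5219^0 = 1 × 0.22857961 × 1.0000 = 0.228580
Relative intensity = 0.228580 / 0.499041 × 100 = 45.80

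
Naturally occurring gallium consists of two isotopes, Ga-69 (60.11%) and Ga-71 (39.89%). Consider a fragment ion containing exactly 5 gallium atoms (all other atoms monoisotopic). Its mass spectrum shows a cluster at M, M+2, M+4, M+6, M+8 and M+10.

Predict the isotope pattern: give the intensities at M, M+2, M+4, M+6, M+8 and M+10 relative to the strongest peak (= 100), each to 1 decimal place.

22.7 : 75.3 : 100.0 : 66.4 : 22.0 : 2.9

The 5 Ga atoms are independent, so intensities follow the terms of (0.6011 + 0.3989)^5.
P(M) = 0.6011^5 = 0.078475
P(M+2) = 5 × 0.6011^4 × 0.3989^1 = 0.260388
P(M+4) = 10 × 0.6011^3 × 0.3989^2 = 0.345596
P(M+6) = 10 × 0.6011^2 × 0.3989^3 = 0.229343
P(M+8) = 5 × 0.6011^1 × 0.3989^4 = 0.076098
P(M+10) = 0.3989^5 = 0.010100
The M+4 peak is largest (0.345596); scaling to 100 gives 22.7 : 75.3 : 100.0 : 66.4 : 22.0 : 2.9.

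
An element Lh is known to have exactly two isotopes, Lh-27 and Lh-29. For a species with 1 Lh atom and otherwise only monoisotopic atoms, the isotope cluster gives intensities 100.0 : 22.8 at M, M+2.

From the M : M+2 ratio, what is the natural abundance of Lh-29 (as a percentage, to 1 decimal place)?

18.6%

If p is the fraction of Lh that is Lh-27, then I(M+2)/I(M) = [C(1,1)·p^0·(1−p)] / p^1 = 1·(1−p)/p = 22.8/100.0 = 0.2280
(1−p)/p = 0.2280/1 = 0.2280  ⇒  p = 1/(1 + 0.2280) = 0.8143
Lh-27: 81.4%, Lh-29: 18.6%.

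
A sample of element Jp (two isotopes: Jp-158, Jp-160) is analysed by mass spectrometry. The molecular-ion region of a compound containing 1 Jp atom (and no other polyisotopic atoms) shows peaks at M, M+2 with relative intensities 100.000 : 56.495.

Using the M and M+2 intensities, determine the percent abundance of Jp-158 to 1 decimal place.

63.9%

Let p = fractional abundance of Jp-158. I(M+2)/I(M) = [C(1,1)·p^0·(1−p)] / p^1 = 1·(1−p)/p = 56.495/100.000 = 0.5649
(1−p)/p = 0.5649/1 = 0.5649  ⇒  p = 1/(1 + 0.5649) = 0.6390
Jp-158: 63.9%, Jp-160: 36.1%.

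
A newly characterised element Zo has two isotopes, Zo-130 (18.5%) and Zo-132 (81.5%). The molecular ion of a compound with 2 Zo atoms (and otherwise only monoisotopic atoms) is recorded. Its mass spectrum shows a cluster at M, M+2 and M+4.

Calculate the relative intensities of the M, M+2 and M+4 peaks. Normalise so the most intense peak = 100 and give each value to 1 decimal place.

5.2 : 45.4 : 100.0

Each Zo atom is independently Zo-130 (p = 0.185) or Zo-132 (q = 0.815); the cluster is the binomial expansion (p + q)^2.
P(M) = 0.185^2 = 0.034225
P(M+2) = 2 × 0.185^1 × 0.815^1 = 0.301550
P(M+4) = 0.815^2 = 0.664225
The M+4 peak is largest (0.664225); scaling to 100 gives 5.2 : 45.4 : 100.0.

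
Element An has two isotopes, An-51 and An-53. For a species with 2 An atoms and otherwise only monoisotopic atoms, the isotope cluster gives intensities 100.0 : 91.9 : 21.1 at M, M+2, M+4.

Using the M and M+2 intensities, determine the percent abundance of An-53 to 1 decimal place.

31.5%

Let p = fractional abundance of An-51. I(M+2)/I(M) = [C(2,1)·p^1·(1−p)] / p^2 = 2·(1−p)/p = 91.9/100.0 = 0.9190
(1−p)/p = 0.9190/2 = 0.4595  ⇒  p = 1/(1 + 0.4595) = 0.6852
An-51: 68.5%, An-53: 31.5%.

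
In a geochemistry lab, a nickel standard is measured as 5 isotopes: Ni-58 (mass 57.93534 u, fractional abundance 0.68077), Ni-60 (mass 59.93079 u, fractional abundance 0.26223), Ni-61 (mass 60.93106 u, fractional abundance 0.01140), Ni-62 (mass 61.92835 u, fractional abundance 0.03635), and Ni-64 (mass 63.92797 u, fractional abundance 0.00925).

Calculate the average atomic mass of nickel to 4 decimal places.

58.6933 u

The abundance-weighted mean is 0.68077 × 57.93534 + 0.26223 × 59.93079 + 0.01140 × 60.93106 + 0.03635 × 61.92835 + 0.00925 × 63.92797
= 39.440641 + 15.715651 + 0.694614 + 2.251096 + 0.591334 = 58.693336 u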